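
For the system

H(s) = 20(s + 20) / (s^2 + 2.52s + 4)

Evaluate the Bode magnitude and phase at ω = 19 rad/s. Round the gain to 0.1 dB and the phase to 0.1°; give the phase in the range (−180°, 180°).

At s = jω = j19:
zero (s+20): 20 + j19 → |·| = √(20²+19²) = √761 ≈ 27.586, ∠ = arctan(19/20) ≈ 43.53°
quadratic: (j19)² + 2.52·j19 + 4 = -357 + j47.88 → |·| ≈ 360.2, ∠ ≈ 172.36°
|H| = 20 · 27.586 / 360.2 ≈ 1.5317
Gain = 20 log₁₀(1.5317) ≈ 3.70 dB
∠H = 43.53° − 172.36° = -128.83°

3.7 dB, -128.8°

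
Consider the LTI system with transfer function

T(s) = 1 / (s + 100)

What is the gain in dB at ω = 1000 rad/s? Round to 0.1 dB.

Substitute s = j1000:
Numerator: 1 = 1 + j0
Denominator: (j1000) + 100 = 100 + j1000
|N| = √(1² + 0²) ≈ 1, ∠N ≈ 0.00°
|D| = √(100² + 1000²) ≈ 1005, ∠D ≈ 84.29°
|T| = 1 / 1005 ≈ 0.00099502
Gain = 20 log₁₀(0.00099502) ≈ -60.04 dB

-60.0 dB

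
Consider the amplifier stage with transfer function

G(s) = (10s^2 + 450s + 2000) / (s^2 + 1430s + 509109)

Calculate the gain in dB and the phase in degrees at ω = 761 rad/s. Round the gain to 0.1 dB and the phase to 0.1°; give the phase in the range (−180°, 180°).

Substitute s = j761:
Numerator: 10(j761)^2 + 450(j761) + 2000 = -5789210 + j342450
Denominator: (j761)^2 + 1430(j761) + 509109 = -70012 + j1088230
|N| = √(5789210² + 342450²) ≈ 5.7993e+06, ∠N ≈ 176.61°
|D| = √(70012² + 1088230²) ≈ 1.0905e+06, ∠D ≈ 93.68°
|G| = 5.7993e+06 / 1.0905e+06 ≈ 5.318
Gain = 20 log₁₀(5.318) ≈ 14.51 dB
∠G = 176.61° − 93.68° = 82.93°

14.5 dB, 82.9°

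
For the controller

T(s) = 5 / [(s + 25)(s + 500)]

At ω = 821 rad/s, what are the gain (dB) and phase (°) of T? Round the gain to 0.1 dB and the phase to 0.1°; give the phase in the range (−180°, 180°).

-104.0 dB, -146.9°

At s = jω = j821:
pole (s+25): 25 + j821 → |·| = √(25²+821²) = √674666 ≈ 821.38, ∠ = arctan(821/25) ≈ 88.26°
pole (s+500): 500 + j821 → |·| = √(500²+821²) = √924041 ≈ 961.27, ∠ = arctan(821/500) ≈ 58.66°
|T| = 5 / 7.8957e+05 ≈ 6.3326e-06
Gain = 20 log₁₀(6.3326e-06) ≈ -103.97 dB
∠T = 0.00° − 146.92° = -146.92°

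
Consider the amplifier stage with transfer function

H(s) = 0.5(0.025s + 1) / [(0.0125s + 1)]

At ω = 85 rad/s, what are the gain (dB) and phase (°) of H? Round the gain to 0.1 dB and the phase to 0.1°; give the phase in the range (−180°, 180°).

-1.9 dB, 18.1°

At ω = 85 rad/s:
zero (1 + j85·0.025) = 1 + j2.125 → |·| ≈ 2.3485, ∠ ≈ 64.80°
pole (1 + j85·0.0125) = 1 + j1.0625 → |·| ≈ 1.4591, ∠ ≈ 46.74°
|H| = 0.5 · 2.3485 / (1.4591) ≈ 0.80478
Gain = 20 log₁₀(0.80478) ≈ -1.89 dB
∠H = (64.80°) − (46.74°) = 18.06°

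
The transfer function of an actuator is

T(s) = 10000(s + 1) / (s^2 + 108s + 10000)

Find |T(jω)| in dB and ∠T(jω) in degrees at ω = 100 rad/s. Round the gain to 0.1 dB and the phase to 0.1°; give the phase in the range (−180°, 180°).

39.3 dB, -0.6°

At s = jω = j100:
zero (s+1): 1 + j100 → |·| = √(1²+100²) = √10001 ≈ 100, ∠ = arctan(100/1) ≈ 89.43°
quadratic: (j100)² + 108·j100 + 10000 = 0 + j10800 → |·| ≈ 10800, ∠ ≈ 90.00°
|T| = 10000 · 100 / 10800 ≈ 92.593
Gain = 20 log₁₀(92.593) ≈ 39.33 dB
∠T = 89.43° − 90.00° = -0.57°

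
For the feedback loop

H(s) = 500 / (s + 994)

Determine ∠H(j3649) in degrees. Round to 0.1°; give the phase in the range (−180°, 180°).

Substitute s = j3649:
Numerator: 500 = 500 + j0
Denominator: (j3649) + 994 = 994 + j3649
|N| = √(500² + 0²) ≈ 500, ∠N ≈ 0.00°
|D| = √(994² + 3649²) ≈ 3782, ∠D ≈ 74.76°
∠H = 0.00° − 74.76° = -74.76°

-74.8°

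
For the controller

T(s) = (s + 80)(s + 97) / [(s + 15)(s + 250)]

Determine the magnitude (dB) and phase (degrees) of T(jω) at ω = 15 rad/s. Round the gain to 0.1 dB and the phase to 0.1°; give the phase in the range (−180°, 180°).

At s = jω = j15:
zero (s+80): 80 + j15 → |·| = √(80²+15²) = √6625 ≈ 81.394, ∠ = arctan(15/80) ≈ 10.62°
zero (s+97): 97 + j15 → |·| = √(97²+15²) = √9634 ≈ 98.153, ∠ = arctan(15/97) ≈ 8.79°
pole (s+15): 15 + j15 → |·| = √(15²+15²) = √450 ≈ 21.213, ∠ = arctan(15/15) ≈ 45.00°
pole (s+250): 250 + j15 → |·| = √(250²+15²) = √62725 ≈ 250.45, ∠ = arctan(15/250) ≈ 3.43°
|T| = 1 · 7989.1 / 5312.8 ≈ 1.5037
Gain = 20 log₁₀(1.5037) ≈ 3.54 dB
∠T = 19.41° − 48.43° = -29.02°

3.5 dB, -29.0°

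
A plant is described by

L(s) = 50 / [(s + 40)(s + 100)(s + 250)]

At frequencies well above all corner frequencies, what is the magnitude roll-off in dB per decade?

Each pole contributes −20 dB/decade at high frequency; each zero contributes +20 dB/decade.
Net: 0 zero(s) − 3 pole(s) → -60 dB/decade.

-60 dB/decade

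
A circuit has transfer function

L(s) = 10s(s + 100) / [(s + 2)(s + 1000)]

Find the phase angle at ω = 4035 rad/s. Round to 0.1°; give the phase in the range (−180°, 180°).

At s = jω = j4035:
zero (s+100): 100 + j4035 → |·| = √(100²+4035²) = √16291225 ≈ 4036.2, ∠ = arctan(4035/100) ≈ 88.58°
zero at origin: s = j4035 → |·| = 4035, ∠ = 90.00°
pole (s+2): 2 + j4035 → |·| = √(2²+4035²) = √16281229 ≈ 4035, ∠ = arctan(4035/2) ≈ 89.97°
pole (s+1000): 1000 + j4035 → |·| = √(1000²+4035²) = √17281225 ≈ 4157.1, ∠ = arctan(4035/1000) ≈ 76.08°
∠L = 178.58° − 166.05° = 12.53°

12.5°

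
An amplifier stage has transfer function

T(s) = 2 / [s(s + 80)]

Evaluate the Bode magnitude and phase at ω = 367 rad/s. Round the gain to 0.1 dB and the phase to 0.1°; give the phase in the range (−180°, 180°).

At s = jω = j367:
pole (s+80): 80 + j367 → |·| = √(80²+367²) = √141089 ≈ 375.62, ∠ = arctan(367/80) ≈ 77.70°
pole at origin: |s| = 367, ∠ = 90.00° (in denominator)
|T| = 2 / 1.3785e+05 ≈ 1.4509e-05
Gain = 20 log₁₀(1.4509e-05) ≈ -96.77 dB
∠T = 0.00° − 167.70° = -167.70°

-96.8 dB, -167.7°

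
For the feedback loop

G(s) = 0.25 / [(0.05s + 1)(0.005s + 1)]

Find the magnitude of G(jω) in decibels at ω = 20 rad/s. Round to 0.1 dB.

At ω = 20 rad/s:
pole (1 + j20·0.05) = 1 + j1 → |·| ≈ 1.4142, ∠ ≈ 45.00°
pole (1 + j20·0.005) = 1 + j0.1 → |·| ≈ 1.005, ∠ ≈ 5.71°
|G| = 0.25 · 1 / (1.4142 · 1.005) ≈ 0.1759
Gain = 20 log₁₀(0.1759) ≈ -15.09 dB

-15.1 dB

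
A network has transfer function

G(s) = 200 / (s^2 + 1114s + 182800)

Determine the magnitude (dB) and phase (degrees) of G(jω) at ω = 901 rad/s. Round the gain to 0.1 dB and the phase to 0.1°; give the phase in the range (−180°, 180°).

Substitute s = j901:
Numerator: 200 = 200 + j0
Denominator: (j901)^2 + 1114(j901) + 182800 = -629001 + j1003714
|N| = √(200² + 0²) ≈ 200, ∠N ≈ 0.00°
|D| = √(629001² + 1003714²) ≈ 1.1845e+06, ∠D ≈ 122.07°
|G| = 200 / 1.1845e+06 ≈ 0.00016885
Gain = 20 log₁₀(0.00016885) ≈ -75.45 dB
∠G = 0.00° − 122.07° = -122.07°

-75.5 dB, -122.1°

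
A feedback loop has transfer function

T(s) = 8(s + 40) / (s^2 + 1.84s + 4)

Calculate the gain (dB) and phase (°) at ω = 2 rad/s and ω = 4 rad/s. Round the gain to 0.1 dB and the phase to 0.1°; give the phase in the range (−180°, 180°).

ω = 2: 38.8 dB, -87.1°; ω = 4: 27.2 dB, -142.8°

At s = jω = j2:
zero (s+40): 40 + j2 → |·| = √(40²+2²) = √1604 ≈ 40.05, ∠ = arctan(2/40) ≈ 2.86°
quadratic: (j2)² + 1.84·j2 + 4 = 0 + j3.68 → |·| ≈ 3.68, ∠ ≈ 90.00°
|T| = 8 · 40.05 / 3.68 ≈ 87.065
Gain = 20 log₁₀(87.065) ≈ 38.80 dB
∠T = 2.86° − 90.00° = -87.14°

At s = jω = j4:
zero (s+40): 40 + j4 → |·| = √(40²+4²) = √1616 ≈ 40.2, ∠ = arctan(4/40) ≈ 5.71°
quadratic: (j4)² + 1.84·j4 + 4 = -12 + j7.36 → |·| ≈ 14.077, ∠ ≈ 148.48°
|T| = 8 · 40.2 / 14.077 ≈ 22.846
Gain = 20 log₁₀(22.846) ≈ 27.18 dB
∠T = 5.71° − 148.48° = -142.77°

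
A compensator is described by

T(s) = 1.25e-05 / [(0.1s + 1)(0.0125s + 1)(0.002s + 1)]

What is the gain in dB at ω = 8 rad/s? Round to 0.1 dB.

At ω = 8 rad/s:
pole (1 + j8·0.1) = 1 + j0.8 → |·| ≈ 1.2806, ∠ ≈ 38.66°
pole (1 + j8·0.0125) = 1 + j0.1 → |·| ≈ 1.005, ∠ ≈ 5.71°
pole (1 + j8·0.002) = 1 + j0.016 → |·| ≈ 1.0001, ∠ ≈ 0.92°
|T| = 1.25e-05 · 1 / (1.2806 · 1.005 · 1.0001) ≈ 9.7115e-06
Gain = 20 log₁₀(9.7115e-06) ≈ -100.25 dB

-100.3 dB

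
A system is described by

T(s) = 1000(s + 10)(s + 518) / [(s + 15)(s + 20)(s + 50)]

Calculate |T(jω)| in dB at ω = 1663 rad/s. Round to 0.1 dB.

-4.0 dB

At s = jω = j1663:
zero (s+10): 10 + j1663 → |·| = √(10²+1663²) = √2765669 ≈ 1663, ∠ = arctan(1663/10) ≈ 89.66°
zero (s+518): 518 + j1663 → |·| = √(518²+1663²) = √3033893 ≈ 1741.8, ∠ = arctan(1663/518) ≈ 72.70°
pole (s+15): 15 + j1663 → |·| = √(15²+1663²) = √2765794 ≈ 1663.1, ∠ = arctan(1663/15) ≈ 89.48°
pole (s+20): 20 + j1663 → |·| = √(20²+1663²) = √2765969 ≈ 1663.1, ∠ = arctan(1663/20) ≈ 89.31°
pole (s+50): 50 + j1663 → |·| = √(50²+1663²) = √2768069 ≈ 1663.8, ∠ = arctan(1663/50) ≈ 88.28°
|T| = 1000 · 2.8966e+06 / 4.6019e+09 ≈ 0.62944
Gain = 20 log₁₀(0.62944) ≈ -4.02 dB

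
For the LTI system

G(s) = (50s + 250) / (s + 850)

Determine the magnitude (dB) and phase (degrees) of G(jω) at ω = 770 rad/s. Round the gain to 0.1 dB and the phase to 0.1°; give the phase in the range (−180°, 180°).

30.5 dB, 47.5°

Substitute s = j770:
Numerator: 50(j770) + 250 = 250 + j38500
Denominator: (j770) + 850 = 850 + j770
|N| = √(250² + 38500²) ≈ 38501, ∠N ≈ 89.63°
|D| = √(850² + 770²) ≈ 1146.9, ∠D ≈ 42.17°
|G| = 38501 / 1146.9 ≈ 33.57
Gain = 20 log₁₀(33.57) ≈ 30.52 dB
∠G = 89.63° − 42.17° = 47.46°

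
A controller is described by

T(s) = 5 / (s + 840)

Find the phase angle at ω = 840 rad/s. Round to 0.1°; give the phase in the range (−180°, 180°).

Substitute s = j840:
Numerator: 5 = 5 + j0
Denominator: (j840) + 840 = 840 + j840
|N| = √(5² + 0²) ≈ 5, ∠N ≈ 0.00°
|D| = √(840² + 840²) ≈ 1187.9, ∠D ≈ 45.00°
∠T = 0.00° − 45.00° = -45.00°

-45.0°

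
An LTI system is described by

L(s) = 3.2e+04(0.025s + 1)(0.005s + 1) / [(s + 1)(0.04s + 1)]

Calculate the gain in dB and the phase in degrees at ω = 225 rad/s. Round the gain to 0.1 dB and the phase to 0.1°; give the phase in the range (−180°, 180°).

42.6 dB, -45.1°

At ω = 225 rad/s:
zero (1 + j225·0.025) = 1 + j5.625 → |·| ≈ 5.7132, ∠ ≈ 79.92°
zero (1 + j225·0.005) = 1 + j1.125 → |·| ≈ 1.5052, ∠ ≈ 48.37°
pole (1 + j225·1) = 1 + j225 → |·| ≈ 225, ∠ ≈ 89.75°
pole (1 + j225·0.04) = 1 + j9 → |·| ≈ 9.0554, ∠ ≈ 83.66°
|L| = 3.2e+04 · 5.7132 · 1.5052 / (225 · 9.0554) ≈ 135.06
Gain = 20 log₁₀(135.06) ≈ 42.61 dB
∠L = (79.92° + 48.37°) − (89.75° + 83.66°) = -45.12°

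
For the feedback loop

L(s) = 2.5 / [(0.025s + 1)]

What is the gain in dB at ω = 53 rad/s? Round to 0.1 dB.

3.6 dB

At ω = 53 rad/s:
pole (1 + j53·0.025) = 1 + j1.325 → |·| ≈ 1.66, ∠ ≈ 52.96°
|L| = 2.5 · 1 / (1.66) ≈ 1.506
Gain = 20 log₁₀(1.506) ≈ 3.56 dB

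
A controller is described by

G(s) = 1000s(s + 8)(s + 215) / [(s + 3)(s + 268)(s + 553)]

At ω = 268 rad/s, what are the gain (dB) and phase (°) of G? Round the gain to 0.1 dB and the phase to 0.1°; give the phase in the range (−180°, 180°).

At s = jω = j268:
zero (s+8): 8 + j268 → |·| = √(8²+268²) = √71888 ≈ 268.12, ∠ = arctan(268/8) ≈ 88.29°
zero (s+215): 215 + j268 → |·| = √(215²+268²) = √118049 ≈ 343.58, ∠ = arctan(268/215) ≈ 51.26°
zero at origin: s = j268 → |·| = 268, ∠ = 90.00°
pole (s+3): 3 + j268 → |·| = √(3²+268²) = √71833 ≈ 268.02, ∠ = arctan(268/3) ≈ 89.36°
pole (s+268): 268 + j268 → |·| = √(268²+268²) = √143648 ≈ 379.01, ∠ = arctan(268/268) ≈ 45.00°
pole (s+553): 553 + j268 → |·| = √(553²+268²) = √377633 ≈ 614.52, ∠ = arctan(268/553) ≈ 25.86°
|G| = 1000 · 2.4688e+07 / 6.2424e+07 ≈ 395.49
Gain = 20 log₁₀(395.49) ≈ 51.94 dB
∠G = 229.55° − 160.22° = 69.33°

51.9 dB, 69.3°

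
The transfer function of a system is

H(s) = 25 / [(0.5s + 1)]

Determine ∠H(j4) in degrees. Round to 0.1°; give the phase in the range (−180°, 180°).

At ω = 4 rad/s:
pole (1 + j4·0.5) = 1 + j2 → |·| ≈ 2.2361, ∠ ≈ 63.43°
∠H = (0°) − (63.43°) = -63.43°

-63.4°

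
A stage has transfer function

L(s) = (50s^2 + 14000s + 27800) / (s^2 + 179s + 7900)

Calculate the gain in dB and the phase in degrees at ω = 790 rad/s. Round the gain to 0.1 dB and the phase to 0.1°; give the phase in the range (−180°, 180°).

34.4 dB, -6.6°

Substitute s = j790:
Numerator: 50(j790)^2 + 14000(j790) + 27800 = -31177200 + j11060000
Denominator: (j790)^2 + 179(j790) + 7900 = -616200 + j141410
|N| = √(31177200² + 11060000²) ≈ 3.3081e+07, ∠N ≈ 160.47°
|D| = √(616200² + 141410²) ≈ 6.3222e+05, ∠D ≈ 167.08°
|L| = 3.3081e+07 / 6.3222e+05 ≈ 52.325
Gain = 20 log₁₀(52.325) ≈ 34.37 dB
∠L = 160.47° − 167.08° = -6.61°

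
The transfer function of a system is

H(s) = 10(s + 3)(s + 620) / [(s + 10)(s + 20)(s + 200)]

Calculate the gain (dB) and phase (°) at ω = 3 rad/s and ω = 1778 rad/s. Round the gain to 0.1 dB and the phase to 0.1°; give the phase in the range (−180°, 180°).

At s = jω = j3:
zero (s+3): 3 + j3 → |·| = √(3²+3²) = √18 ≈ 4.2426, ∠ = arctan(3/3) ≈ 45.00°
zero (s+620): 620 + j3 → |·| = √(620²+3²) = √384409 ≈ 620.01, ∠ = arctan(3/620) ≈ 0.28°
pole (s+10): 10 + j3 → |·| = √(10²+3²) = √109 ≈ 10.44, ∠ = arctan(3/10) ≈ 16.70°
pole (s+20): 20 + j3 → |·| = √(20²+3²) = √409 ≈ 20.224, ∠ = arctan(3/20) ≈ 8.53°
pole (s+200): 200 + j3 → |·| = √(200²+3²) = √40009 ≈ 200.02, ∠ = arctan(3/200) ≈ 0.86°
|H| = 10 · 2630.5 / 42232 ≈ 0.62287
Gain = 20 log₁₀(0.62287) ≈ -4.11 dB
∠H = 45.28° − 26.09° = 19.19°

At s = jω = j1778:
zero (s+3): 3 + j1778 → |·| = √(3²+1778²) = √3161293 ≈ 1778, ∠ = arctan(1778/3) ≈ 89.90°
zero (s+620): 620 + j1778 → |·| = √(620²+1778²) = √3545684 ≈ 1883, ∠ = arctan(1778/620) ≈ 70.78°
pole (s+10): 10 + j1778 → |·| = √(10²+1778²) = √3161384 ≈ 1778, ∠ = arctan(1778/10) ≈ 89.68°
pole (s+20): 20 + j1778 → |·| = √(20²+1778²) = √3161684 ≈ 1778.1, ∠ = arctan(1778/20) ≈ 89.36°
pole (s+200): 200 + j1778 → |·| = √(200²+1778²) = √3201284 ≈ 1789.2, ∠ = arctan(1778/200) ≈ 83.58°
|H| = 10 · 3.348e+06 / 5.6565e+09 ≈ 0.0059189
Gain = 20 log₁₀(0.0059189) ≈ -44.56 dB
∠H = 160.68° − 262.62° = -101.94°

ω = 3: -4.1 dB, 19.2°; ω = 1778: -44.6 dB, -101.9°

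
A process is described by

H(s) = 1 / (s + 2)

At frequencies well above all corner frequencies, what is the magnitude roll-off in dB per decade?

-20 dB/decade

Each pole contributes −20 dB/decade at high frequency; each zero contributes +20 dB/decade.
Net: 0 zero(s) − 1 pole(s) → -20 dB/decade.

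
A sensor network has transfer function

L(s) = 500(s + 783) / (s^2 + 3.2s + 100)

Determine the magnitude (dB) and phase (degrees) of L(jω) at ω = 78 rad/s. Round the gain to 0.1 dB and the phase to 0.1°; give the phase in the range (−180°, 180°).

At s = jω = j78:
zero (s+783): 783 + j78 → |·| = √(783²+78²) = √619173 ≈ 786.88, ∠ = arctan(78/783) ≈ 5.69°
quadratic: (j78)² + 3.2·j78 + 100 = -5984 + j249.6 → |·| ≈ 5989.2, ∠ ≈ 177.61°
|L| = 500 · 786.88 / 5989.2 ≈ 65.692
Gain = 20 log₁₀(65.692) ≈ 36.35 dB
∠L = 5.69° − 177.61° = -171.92°

36.4 dB, -171.9°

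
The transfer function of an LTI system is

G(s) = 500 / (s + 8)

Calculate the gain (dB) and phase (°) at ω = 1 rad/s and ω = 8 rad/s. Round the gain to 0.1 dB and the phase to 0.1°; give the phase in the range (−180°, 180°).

At s = jω = j1:
pole (s+8): 8 + j1 → |·| = √(8²+1²) = √65 ≈ 8.0623, ∠ = arctan(1/8) ≈ 7.13°
|G| = 500 / 8.0623 ≈ 62.017
Gain = 20 log₁₀(62.017) ≈ 35.85 dB
∠G = 0.00° − 7.13° = -7.13°

At s = jω = j8:
pole (s+8): 8 + j8 → |·| = √(8²+8²) = √128 ≈ 11.314, ∠ = arctan(8/8) ≈ 45.00°
|G| = 500 / 11.314 ≈ 44.193
Gain = 20 log₁₀(44.193) ≈ 32.91 dB
∠G = 0.00° − 45.00° = -45.00°

ω = 1: 35.9 dB, -7.1°; ω = 8: 32.9 dB, -45.0°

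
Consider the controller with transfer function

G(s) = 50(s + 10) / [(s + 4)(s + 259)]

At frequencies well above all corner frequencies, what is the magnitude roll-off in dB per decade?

Each pole contributes −20 dB/decade at high frequency; each zero contributes +20 dB/decade.
Net: 1 zero(s) − 2 pole(s) → -20 dB/decade.

-20 dB/decade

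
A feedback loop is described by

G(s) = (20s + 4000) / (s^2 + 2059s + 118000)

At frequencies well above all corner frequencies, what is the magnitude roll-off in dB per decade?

Each pole contributes −20 dB/decade at high frequency; each zero contributes +20 dB/decade.
Net: 1 zero(s) − 2 pole(s) → -20 dB/decade.

-20 dB/decade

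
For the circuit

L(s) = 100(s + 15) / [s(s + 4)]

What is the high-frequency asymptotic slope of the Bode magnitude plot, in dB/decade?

Each pole contributes −20 dB/decade at high frequency; each zero contributes +20 dB/decade.
Net: 1 zero(s) − 2 pole(s) → -20 dB/decade.

-20 dB/decade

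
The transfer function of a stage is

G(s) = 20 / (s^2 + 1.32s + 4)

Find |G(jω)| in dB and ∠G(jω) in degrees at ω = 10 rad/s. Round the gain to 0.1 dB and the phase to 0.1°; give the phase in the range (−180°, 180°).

At s = jω = j10:
quadratic: (j10)² + 1.32·j10 + 4 = -96 + j13.2 → |·| ≈ 96.903, ∠ ≈ 172.17°
|G| = 20 / 96.903 ≈ 0.20639
Gain = 20 log₁₀(0.20639) ≈ -13.71 dB
∠G = 0.00° − 172.17° = -172.17°

-13.7 dB, -172.2°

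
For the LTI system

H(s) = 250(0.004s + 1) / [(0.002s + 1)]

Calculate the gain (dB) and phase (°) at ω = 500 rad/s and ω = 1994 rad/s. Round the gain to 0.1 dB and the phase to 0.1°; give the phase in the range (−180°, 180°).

ω = 500: 51.9 dB, 18.4°; ω = 1994: 53.8 dB, 6.9°

At ω = 500 rad/s:
zero (1 + j500·0.004) = 1 + j2 → |·| ≈ 2.2361, ∠ ≈ 63.43°
pole (1 + j500·0.002) = 1 + j1 → |·| ≈ 1.4142, ∠ ≈ 45.00°
|H| = 250 · 2.2361 / (1.4142) ≈ 395.29
Gain = 20 log₁₀(395.29) ≈ 51.94 dB
∠H = (63.43°) − (45.00°) = 18.43°

At ω = 1994 rad/s:
zero (1 + j1994·0.004) = 1 + j7.976 → |·| ≈ 8.0384, ∠ ≈ 82.85°
pole (1 + j1994·0.002) = 1 + j3.988 → |·| ≈ 4.1115, ∠ ≈ 75.92°
|H| = 250 · 8.0384 / (4.1115) ≈ 488.78
Gain = 20 log₁₀(488.78) ≈ 53.78 dB
∠H = (82.85°) − (75.92°) = 6.93°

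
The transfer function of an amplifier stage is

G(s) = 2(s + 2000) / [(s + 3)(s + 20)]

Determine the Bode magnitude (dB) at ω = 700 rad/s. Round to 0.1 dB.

-41.3 dB

At s = jω = j700:
zero (s+2000): 2000 + j700 → |·| = √(2000²+700²) = √4490000 ≈ 2119, ∠ = arctan(700/2000) ≈ 19.29°
pole (s+3): 3 + j700 → |·| = √(3²+700²) = √490009 ≈ 700.01, ∠ = arctan(700/3) ≈ 89.75°
pole (s+20): 20 + j700 → |·| = √(20²+700²) = √490400 ≈ 700.29, ∠ = arctan(700/20) ≈ 88.36°
|G| = 2 · 2119 / 4.9021e+05 ≈ 0.0086453
Gain = 20 log₁₀(0.0086453) ≈ -41.26 dB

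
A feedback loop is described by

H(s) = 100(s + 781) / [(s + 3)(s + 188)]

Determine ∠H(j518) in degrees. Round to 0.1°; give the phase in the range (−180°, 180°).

-126.2°

At s = jω = j518:
zero (s+781): 781 + j518 → |·| = √(781²+518²) = √878285 ≈ 937.17, ∠ = arctan(518/781) ≈ 33.55°
pole (s+3): 3 + j518 → |·| = √(3²+518²) = √268333 ≈ 518.01, ∠ = arctan(518/3) ≈ 89.67°
pole (s+188): 188 + j518 → |·| = √(188²+518²) = √303668 ≈ 551.06, ∠ = arctan(518/188) ≈ 70.05°
∠H = 33.55° − 159.72° = -126.17°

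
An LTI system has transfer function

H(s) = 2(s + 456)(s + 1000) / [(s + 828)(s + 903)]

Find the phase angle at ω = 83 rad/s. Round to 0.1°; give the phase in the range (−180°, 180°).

At s = jω = j83:
zero (s+456): 456 + j83 → |·| = √(456²+83²) = √214825 ≈ 463.49, ∠ = arctan(83/456) ≈ 10.32°
zero (s+1000): 1000 + j83 → |·| = √(1000²+83²) = √1006889 ≈ 1003.4, ∠ = arctan(83/1000) ≈ 4.74°
pole (s+828): 828 + j83 → |·| = √(828²+83²) = √692473 ≈ 832.15, ∠ = arctan(83/828) ≈ 5.72°
pole (s+903): 903 + j83 → |·| = √(903²+83²) = √822298 ≈ 906.81, ∠ = arctan(83/903) ≈ 5.25°
∠H = 15.06° − 10.97° = 4.09°

4.1°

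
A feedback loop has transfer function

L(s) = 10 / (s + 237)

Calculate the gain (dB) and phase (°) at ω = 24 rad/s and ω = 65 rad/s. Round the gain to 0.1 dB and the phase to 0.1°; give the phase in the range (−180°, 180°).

ω = 24: -27.5 dB, -5.8°; ω = 65: -27.8 dB, -15.3°

At s = jω = j24:
pole (s+237): 237 + j24 → |·| = √(237²+24²) = √56745 ≈ 238.21, ∠ = arctan(24/237) ≈ 5.78°
|L| = 10 / 238.21 ≈ 0.04198
Gain = 20 log₁₀(0.04198) ≈ -27.54 dB
∠L = 0.00° − 5.78° = -5.78°

At s = jω = j65:
pole (s+237): 237 + j65 → |·| = √(237²+65²) = √60394 ≈ 245.75, ∠ = arctan(65/237) ≈ 15.34°
|L| = 10 / 245.75 ≈ 0.040692
Gain = 20 log₁₀(0.040692) ≈ -27.81 dB
∠L = 0.00° − 15.34° = -15.34°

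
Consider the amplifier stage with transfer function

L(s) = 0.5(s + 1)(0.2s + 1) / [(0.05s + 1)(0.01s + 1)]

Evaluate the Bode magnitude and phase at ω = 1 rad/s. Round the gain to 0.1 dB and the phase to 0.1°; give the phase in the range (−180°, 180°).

-2.9 dB, 52.9°

At ω = 1 rad/s:
zero (1 + j1·1) = 1 + j1 → |·| ≈ 1.4142, ∠ ≈ 45.00°
zero (1 + j1·0.2) = 1 + j0.2 → |·| ≈ 1.0198, ∠ ≈ 11.31°
pole (1 + j1·0.05) = 1 + j0.05 → |·| ≈ 1.0012, ∠ ≈ 2.86°
pole (1 + j1·0.01) = 1 + j0.01 → |·| ≈ 1, ∠ ≈ 0.57°
|L| = 0.5 · 1.4142 · 1.0198 / (1.0012 · 1) ≈ 0.72024
Gain = 20 log₁₀(0.72024) ≈ -2.85 dB
∠L = (45.00° + 11.31°) − (2.86° + 0.57°) = 52.88°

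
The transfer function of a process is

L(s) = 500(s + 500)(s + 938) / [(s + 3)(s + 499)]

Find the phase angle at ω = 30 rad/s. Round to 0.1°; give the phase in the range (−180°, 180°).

At s = jω = j30:
zero (s+500): 500 + j30 → |·| = √(500²+30²) = √250900 ≈ 500.9, ∠ = arctan(30/500) ≈ 3.43°
zero (s+938): 938 + j30 → |·| = √(938²+30²) = √880744 ≈ 938.48, ∠ = arctan(30/938) ≈ 1.83°
pole (s+3): 3 + j30 → |·| = √(3²+30²) = √909 ≈ 30.15, ∠ = arctan(30/3) ≈ 84.29°
pole (s+499): 499 + j30 → |·| = √(499²+30²) = √249901 ≈ 499.9, ∠ = arctan(30/499) ≈ 3.44°
∠L = 5.26° − 87.73° = -82.47°

-82.5°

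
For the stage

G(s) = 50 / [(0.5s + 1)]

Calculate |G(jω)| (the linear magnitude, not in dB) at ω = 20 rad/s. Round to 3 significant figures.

4.98

At ω = 20 rad/s:
pole (1 + j20·0.5) = 1 + j10 → |·| ≈ 10.05, ∠ ≈ 84.29°
|G| = 50 · 1 / (10.05) ≈ 4.9751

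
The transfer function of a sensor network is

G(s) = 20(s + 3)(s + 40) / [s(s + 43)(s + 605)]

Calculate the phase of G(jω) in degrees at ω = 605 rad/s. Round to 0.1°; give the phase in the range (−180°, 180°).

-45.0°

At s = jω = j605:
zero (s+3): 3 + j605 → |·| = √(3²+605²) = √366034 ≈ 605.01, ∠ = arctan(605/3) ≈ 89.72°
zero (s+40): 40 + j605 → |·| = √(40²+605²) = √367625 ≈ 606.32, ∠ = arctan(605/40) ≈ 86.22°
pole (s+43): 43 + j605 → |·| = √(43²+605²) = √367874 ≈ 606.53, ∠ = arctan(605/43) ≈ 85.93°
pole (s+605): 605 + j605 → |·| = √(605²+605²) = √732050 ≈ 855.6, ∠ = arctan(605/605) ≈ 45.00°
pole at origin: |s| = 605, ∠ = 90.00° (in denominator)
∠G = 175.94° − 220.93° = -44.99°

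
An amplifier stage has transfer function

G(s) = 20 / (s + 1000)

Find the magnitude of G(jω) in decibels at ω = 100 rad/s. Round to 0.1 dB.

Substitute s = j100:
Numerator: 20 = 20 + j0
Denominator: (j100) + 1000 = 1000 + j100
|N| = √(20² + 0²) ≈ 20, ∠N ≈ 0.00°
|D| = √(1000² + 100²) ≈ 1005, ∠D ≈ 5.71°
|G| = 20 / 1005 ≈ 0.0199
Gain = 20 log₁₀(0.0199) ≈ -34.02 dB

-34.0 dB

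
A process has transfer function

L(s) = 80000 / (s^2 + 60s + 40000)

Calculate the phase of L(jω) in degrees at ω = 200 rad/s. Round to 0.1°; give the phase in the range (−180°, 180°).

-90.0°

At s = jω = j200:
quadratic: (j200)² + 60·j200 + 40000 = 0 + j12000 → |·| ≈ 12000, ∠ ≈ 90.00°
∠L = 0.00° − 90.00° = -90.00°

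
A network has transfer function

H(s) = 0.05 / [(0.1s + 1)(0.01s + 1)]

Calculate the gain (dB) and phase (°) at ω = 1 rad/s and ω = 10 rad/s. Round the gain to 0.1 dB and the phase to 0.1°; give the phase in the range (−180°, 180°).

At ω = 1 rad/s:
pole (1 + j1·0.1) = 1 + j0.1 → |·| ≈ 1.005, ∠ ≈ 5.71°
pole (1 + j1·0.01) = 1 + j0.01 → |·| ≈ 1, ∠ ≈ 0.57°
|H| = 0.05 · 1 / (1.005 · 1) ≈ 0.049751
Gain = 20 log₁₀(0.049751) ≈ -26.06 dB
∠H = (0°) − (5.71° + 0.57°) = -6.28°

At ω = 10 rad/s:
pole (1 + j10·0.1) = 1 + j1 → |·| ≈ 1.4142, ∠ ≈ 45.00°
pole (1 + j10·0.01) = 1 + j0.1 → |·| ≈ 1.005, ∠ ≈ 5.71°
|H| = 0.05 · 1 / (1.4142 · 1.005) ≈ 0.03518
Gain = 20 log₁₀(0.03518) ≈ -29.07 dB
∠H = (0°) − (45.00° + 5.71°) = -50.71°

ω = 1: -26.1 dB, -6.3°; ω = 10: -29.1 dB, -50.7°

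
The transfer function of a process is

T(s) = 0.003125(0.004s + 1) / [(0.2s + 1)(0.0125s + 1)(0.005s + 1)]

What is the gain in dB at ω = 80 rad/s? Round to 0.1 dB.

At ω = 80 rad/s:
zero (1 + j80·0.004) = 1 + j0.32 → |·| ≈ 1.05, ∠ ≈ 17.74°
pole (1 + j80·0.2) = 1 + j16 → |·| ≈ 16.031, ∠ ≈ 86.42°
pole (1 + j80·0.0125) = 1 + j1 → |·| ≈ 1.4142, ∠ ≈ 45.00°
pole (1 + j80·0.005) = 1 + j0.4 → |·| ≈ 1.077, ∠ ≈ 21.80°
|T| = 0.003125 · 1.05 / (16.031 · 1.4142 · 1.077) ≈ 0.00013439
Gain = 20 log₁₀(0.00013439) ≈ -77.43 dB

-77.4 dB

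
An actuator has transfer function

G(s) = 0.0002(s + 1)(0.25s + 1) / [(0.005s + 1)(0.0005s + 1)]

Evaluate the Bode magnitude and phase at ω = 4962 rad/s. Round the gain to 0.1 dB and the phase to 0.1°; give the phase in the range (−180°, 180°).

25.4 dB, 24.2°

At ω = 4962 rad/s:
zero (1 + j4962·1) = 1 + j4962 → |·| ≈ 4962, ∠ ≈ 89.99°
zero (1 + j4962·0.25) = 1 + j1240.5 → |·| ≈ 1240.5, ∠ ≈ 89.95°
pole (1 + j4962·0.005) = 1 + j24.81 → |·| ≈ 24.83, ∠ ≈ 87.69°
pole (1 + j4962·0.0005) = 1 + j2.481 → |·| ≈ 2.675, ∠ ≈ 68.05°
|G| = 0.0002 · 4962 · 1240.5 / (24.83 · 2.675) ≈ 18.535
Gain = 20 log₁₀(18.535) ≈ 25.36 dB
∠G = (89.99° + 89.95°) − (87.69° + 68.05°) = 24.20°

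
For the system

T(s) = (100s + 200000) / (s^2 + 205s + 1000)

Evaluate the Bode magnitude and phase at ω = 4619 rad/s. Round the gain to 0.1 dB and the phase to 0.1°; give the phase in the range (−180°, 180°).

Substitute s = j4619:
Numerator: 100(j4619) + 200000 = 200000 + j461900
Denominator: (j4619)^2 + 205(j4619) + 1000 = -21334161 + j946895
|N| = √(200000² + 461900²) ≈ 5.0334e+05, ∠N ≈ 66.59°
|D| = √(21334161² + 946895²) ≈ 2.1355e+07, ∠D ≈ 177.46°
|T| = 5.0334e+05 / 2.1355e+07 ≈ 0.02357
Gain = 20 log₁₀(0.02357) ≈ -32.55 dB
∠T = 66.59° − 177.46° = -110.87°

-32.6 dB, -110.9°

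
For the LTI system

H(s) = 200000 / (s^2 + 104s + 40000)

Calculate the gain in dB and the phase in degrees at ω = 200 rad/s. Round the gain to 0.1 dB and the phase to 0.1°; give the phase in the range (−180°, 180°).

19.7 dB, -90.0°

At s = jω = j200:
quadratic: (j200)² + 104·j200 + 40000 = 0 + j20800 → |·| ≈ 20800, ∠ ≈ 90.00°
|H| = 200000 / 20800 ≈ 9.6154
Gain = 20 log₁₀(9.6154) ≈ 19.66 dB
∠H = 0.00° − 90.00° = -90.00°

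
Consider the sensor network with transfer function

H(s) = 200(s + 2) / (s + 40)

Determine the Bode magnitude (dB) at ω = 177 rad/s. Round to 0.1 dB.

At s = jω = j177:
zero (s+2): 2 + j177 → |·| = √(2²+177²) = √31333 ≈ 177.01, ∠ = arctan(177/2) ≈ 89.35°
pole (s+40): 40 + j177 → |·| = √(40²+177²) = √32929 ≈ 181.46, ∠ = arctan(177/40) ≈ 77.27°
|H| = 200 · 177.01 / 181.46 ≈ 195.1
Gain = 20 log₁₀(195.1) ≈ 45.81 dB

45.8 dB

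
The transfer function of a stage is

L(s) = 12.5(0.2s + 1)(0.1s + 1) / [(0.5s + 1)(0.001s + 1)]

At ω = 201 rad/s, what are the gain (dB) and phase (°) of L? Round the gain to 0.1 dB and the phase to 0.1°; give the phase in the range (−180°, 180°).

At ω = 201 rad/s:
zero (1 + j201·0.2) = 1 + j40.2 → |·| ≈ 40.212, ∠ ≈ 88.58°
zero (1 + j201·0.1) = 1 + j20.1 → |·| ≈ 20.125, ∠ ≈ 87.15°
pole (1 + j201·0.5) = 1 + j100.5 → |·| ≈ 100.5, ∠ ≈ 89.43°
pole (1 + j201·0.001) = 1 + j0.201 → |·| ≈ 1.02, ∠ ≈ 11.37°
|L| = 12.5 · 40.212 · 20.125 / (100.5 · 1.02) ≈ 98.681
Gain = 20 log₁₀(98.681) ≈ 39.88 dB
∠L = (88.58° + 87.15°) − (89.43° + 11.37°) = 74.93°

39.9 dB, 74.9°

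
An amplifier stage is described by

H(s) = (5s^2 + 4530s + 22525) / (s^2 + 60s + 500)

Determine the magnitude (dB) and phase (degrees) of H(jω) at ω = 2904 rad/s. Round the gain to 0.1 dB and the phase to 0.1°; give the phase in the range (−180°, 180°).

14.4 dB, -16.2°

Substitute s = j2904:
Numerator: 5(j2904)^2 + 4530(j2904) + 22525 = -42143555 + j13155120
Denominator: (j2904)^2 + 60(j2904) + 500 = -8432716 + j174240
|N| = √(42143555² + 13155120²) ≈ 4.4149e+07, ∠N ≈ 162.66°
|D| = √(8432716² + 174240²) ≈ 8.4345e+06, ∠D ≈ 178.82°
|H| = 4.4149e+07 / 8.4345e+06 ≈ 5.2343
Gain = 20 log₁₀(5.2343) ≈ 14.38 dB
∠H = 162.66° − 178.82° = -16.16°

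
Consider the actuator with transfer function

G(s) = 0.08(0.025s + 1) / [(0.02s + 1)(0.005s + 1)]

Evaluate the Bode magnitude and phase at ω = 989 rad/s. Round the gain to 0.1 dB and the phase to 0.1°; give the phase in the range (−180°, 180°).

At ω = 989 rad/s:
zero (1 + j989·0.025) = 1 + j24.725 → |·| ≈ 24.745, ∠ ≈ 87.68°
pole (1 + j989·0.02) = 1 + j19.78 → |·| ≈ 19.805, ∠ ≈ 87.11°
pole (1 + j989·0.005) = 1 + j4.945 → |·| ≈ 5.0451, ∠ ≈ 78.57°
|G| = 0.08 · 24.745 / (19.805 · 5.0451) ≈ 0.019812
Gain = 20 log₁₀(0.019812) ≈ -34.06 dB
∠G = (87.68°) − (87.11° + 78.57°) = -78.00°

-34.1 dB, -78.0°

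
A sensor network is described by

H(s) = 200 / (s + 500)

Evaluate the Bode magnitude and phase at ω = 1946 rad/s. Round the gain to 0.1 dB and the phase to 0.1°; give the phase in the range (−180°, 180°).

-20.0 dB, -75.6°

At s = jω = j1946:
pole (s+500): 500 + j1946 → |·| = √(500²+1946²) = √4036916 ≈ 2009.2, ∠ = arctan(1946/500) ≈ 75.59°
|H| = 200 / 2009.2 ≈ 0.099542
Gain = 20 log₁₀(0.099542) ≈ -20.04 dB
∠H = 0.00° − 75.59° = -75.59°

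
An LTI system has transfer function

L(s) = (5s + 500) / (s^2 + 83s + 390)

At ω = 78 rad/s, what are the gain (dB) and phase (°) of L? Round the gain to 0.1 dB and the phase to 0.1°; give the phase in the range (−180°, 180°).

Substitute s = j78:
Numerator: 5(j78) + 500 = 500 + j390
Denominator: (j78)^2 + 83(j78) + 390 = -5694 + j6474
|N| = √(500² + 390²) ≈ 634.11, ∠N ≈ 37.95°
|D| = √(5694² + 6474²) ≈ 8621.7, ∠D ≈ 131.33°
|L| = 634.11 / 8621.7 ≈ 0.073548
Gain = 20 log₁₀(0.073548) ≈ -22.67 dB
∠L = 37.95° − 131.33° = -93.38°

-22.7 dB, -93.4°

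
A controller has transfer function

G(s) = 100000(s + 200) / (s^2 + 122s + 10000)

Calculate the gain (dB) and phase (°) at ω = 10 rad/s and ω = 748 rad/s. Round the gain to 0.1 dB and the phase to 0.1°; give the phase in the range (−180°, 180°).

At s = jω = j10:
zero (s+200): 200 + j10 → |·| = √(200²+10²) = √40100 ≈ 200.25, ∠ = arctan(10/200) ≈ 2.86°
quadratic: (j10)² + 122·j10 + 10000 = 9900 + j1220 → |·| ≈ 9974.9, ∠ ≈ 7.03°
|G| = 100000 · 200.25 / 9974.9 ≈ 2007.5
Gain = 20 log₁₀(2007.5) ≈ 66.05 dB
∠G = 2.86° − 7.03° = -4.17°

At s = jω = j748:
zero (s+200): 200 + j748 → |·| = √(200²+748²) = √599504 ≈ 774.28, ∠ = arctan(748/200) ≈ 75.03°
quadratic: (j748)² + 122·j748 + 10000 = -549504 + j91256 → |·| ≈ 5.5703e+05, ∠ ≈ 170.57°
|G| = 100000 · 774.28 / 5.5703e+05 ≈ 139
Gain = 20 log₁₀(139) ≈ 42.86 dB
∠G = 75.03° − 170.57° = -95.54°

ω = 10: 66.1 dB, -4.2°; ω = 748: 42.9 dB, -95.5°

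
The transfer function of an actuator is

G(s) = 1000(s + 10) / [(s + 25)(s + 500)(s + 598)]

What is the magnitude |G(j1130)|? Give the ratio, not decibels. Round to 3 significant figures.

At s = jω = j1130:
zero (s+10): 10 + j1130 → |·| = √(10²+1130²) = √1277000 ≈ 1130, ∠ = arctan(1130/10) ≈ 89.49°
pole (s+25): 25 + j1130 → |·| = √(25²+1130²) = √1277525 ≈ 1130.3, ∠ = arctan(1130/25) ≈ 88.73°
pole (s+500): 500 + j1130 → |·| = √(500²+1130²) = √1526900 ≈ 1235.7, ∠ = arctan(1130/500) ≈ 66.13°
pole (s+598): 598 + j1130 → |·| = √(598²+1130²) = √1634504 ≈ 1278.5, ∠ = arctan(1130/598) ≈ 62.11°
|G| = 1000 · 1130 / 1.7857e+09 ≈ 0.00063281

0.000633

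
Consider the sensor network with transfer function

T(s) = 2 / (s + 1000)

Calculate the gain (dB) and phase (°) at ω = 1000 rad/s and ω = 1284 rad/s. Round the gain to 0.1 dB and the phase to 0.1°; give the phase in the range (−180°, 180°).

Substitute s = j1000:
Numerator: 2 = 2 + j0
Denominator: (j1000) + 1000 = 1000 + j1000
|N| = √(2² + 0²) ≈ 2, ∠N ≈ 0.00°
|D| = √(1000² + 1000²) ≈ 1414.2, ∠D ≈ 45.00°
|T| = 2 / 1414.2 ≈ 0.0014142
Gain = 20 log₁₀(0.0014142) ≈ -56.99 dB
∠T = 0.00° − 45.00° = -45.00°

Substitute s = j1284:
Numerator: 2 = 2 + j0
Denominator: (j1284) + 1000 = 1000 + j1284
|N| = √(2² + 0²) ≈ 2, ∠N ≈ 0.00°
|D| = √(1000² + 1284²) ≈ 1627.5, ∠D ≈ 52.09°
|T| = 2 / 1627.5 ≈ 0.0012289
Gain = 20 log₁₀(0.0012289) ≈ -58.21 dB
∠T = 0.00° − 52.09° = -52.09°

ω = 1000: -57.0 dB, -45.0°; ω = 1284: -58.2 dB, -52.1°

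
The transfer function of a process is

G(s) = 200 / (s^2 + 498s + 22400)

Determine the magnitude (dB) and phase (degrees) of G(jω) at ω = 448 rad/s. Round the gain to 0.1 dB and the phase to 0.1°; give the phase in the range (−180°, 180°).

-63.1 dB, -128.6°

Substitute s = j448:
Numerator: 200 = 200 + j0
Denominator: (j448)^2 + 498(j448) + 22400 = -178304 + j223104
|N| = √(200² + 0²) ≈ 200, ∠N ≈ 0.00°
|D| = √(178304² + 223104²) ≈ 2.856e+05, ∠D ≈ 128.63°
|G| = 200 / 2.856e+05 ≈ 0.00070028
Gain = 20 log₁₀(0.00070028) ≈ -63.09 dB
∠G = 0.00° − 128.63° = -128.63°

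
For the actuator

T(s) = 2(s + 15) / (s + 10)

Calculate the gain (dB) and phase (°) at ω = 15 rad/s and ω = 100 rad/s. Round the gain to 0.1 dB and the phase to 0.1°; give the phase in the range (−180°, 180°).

ω = 15: 7.4 dB, -11.3°; ω = 100: 6.1 dB, -2.8°

At s = jω = j15:
zero (s+15): 15 + j15 → |·| = √(15²+15²) = √450 ≈ 21.213, ∠ = arctan(15/15) ≈ 45.00°
pole (s+10): 10 + j15 → |·| = √(10²+15²) = √325 ≈ 18.028, ∠ = arctan(15/10) ≈ 56.31°
|T| = 2 · 21.213 / 18.028 ≈ 2.3533
Gain = 20 log₁₀(2.3533) ≈ 7.43 dB
∠T = 45.00° − 56.31° = -11.31°

At s = jω = j100:
zero (s+15): 15 + j100 → |·| = √(15²+100²) = √10225 ≈ 101.12, ∠ = arctan(100/15) ≈ 81.47°
pole (s+10): 10 + j100 → |·| = √(10²+100²) = √10100 ≈ 100.5, ∠ = arctan(100/10) ≈ 84.29°
|T| = 2 · 101.12 / 100.5 ≈ 2.0123
Gain = 20 log₁₀(2.0123) ≈ 6.07 dB
∠T = 81.47° − 84.29° = -2.82°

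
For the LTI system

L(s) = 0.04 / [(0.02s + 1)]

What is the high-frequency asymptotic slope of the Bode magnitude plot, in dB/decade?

-20 dB/decade

Each pole contributes −20 dB/decade at high frequency; each zero contributes +20 dB/decade.
Net: 0 zero(s) − 1 pole(s) → -20 dB/decade.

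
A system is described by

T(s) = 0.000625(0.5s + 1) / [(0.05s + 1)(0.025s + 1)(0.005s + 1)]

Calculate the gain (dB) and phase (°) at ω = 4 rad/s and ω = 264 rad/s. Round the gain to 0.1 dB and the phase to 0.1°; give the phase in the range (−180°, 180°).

At ω = 4 rad/s:
zero (1 + j4·0.5) = 1 + j2 → |·| ≈ 2.2361, ∠ ≈ 63.43°
pole (1 + j4·0.05) = 1 + j0.2 → |·| ≈ 1.0198, ∠ ≈ 11.31°
pole (1 + j4·0.025) = 1 + j0.1 → |·| ≈ 1.005, ∠ ≈ 5.71°
pole (1 + j4·0.005) = 1 + j0.02 → |·| ≈ 1.0002, ∠ ≈ 1.15°
|T| = 0.000625 · 2.2361 / (1.0198 · 1.005 · 1.0002) ≈ 0.0013633
Gain = 20 log₁₀(0.0013633) ≈ -57.31 dB
∠T = (63.43°) − (11.31° + 5.71° + 1.15°) = 45.26°

At ω = 264 rad/s:
zero (1 + j264·0.5) = 1 + j132 → |·| ≈ 132, ∠ ≈ 89.57°
pole (1 + j264·0.05) = 1 + j13.2 → |·| ≈ 13.238, ∠ ≈ 85.67°
pole (1 + j264·0.025) = 1 + j6.6 → |·| ≈ 6.6753, ∠ ≈ 81.38°
pole (1 + j264·0.005) = 1 + j1.32 → |·| ≈ 1.656, ∠ ≈ 52.85°
|T| = 0.000625 · 132 / (13.238 · 6.6753 · 1.656) ≈ 0.00056377
Gain = 20 log₁₀(0.00056377) ≈ -64.98 dB
∠T = (89.57°) − (85.67° + 81.38° + 52.85°) = -130.33°

ω = 4: -57.3 dB, 45.3°; ω = 264: -65.0 dB, -130.3°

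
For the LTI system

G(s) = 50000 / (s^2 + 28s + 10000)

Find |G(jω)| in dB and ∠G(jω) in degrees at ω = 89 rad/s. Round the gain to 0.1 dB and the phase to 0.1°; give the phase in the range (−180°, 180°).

23.8 dB, -50.2°

At s = jω = j89:
quadratic: (j89)² + 28·j89 + 10000 = 2079 + j2492 → |·| ≈ 3245.4, ∠ ≈ 50.16°
|G| = 50000 / 3245.4 ≈ 15.406
Gain = 20 log₁₀(15.406) ≈ 23.75 dB
∠G = 0.00° − 50.16° = -50.16°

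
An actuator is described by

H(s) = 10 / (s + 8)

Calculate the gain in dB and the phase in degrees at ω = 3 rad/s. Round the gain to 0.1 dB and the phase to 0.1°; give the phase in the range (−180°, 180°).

1.4 dB, -20.6°

Substitute s = j3:
Numerator: 10 = 10 + j0
Denominator: (j3) + 8 = 8 + j3
|N| = √(10² + 0²) ≈ 10, ∠N ≈ 0.00°
|D| = √(8² + 3²) ≈ 8.544, ∠D ≈ 20.56°
|H| = 10 / 8.544 ≈ 1.1704
Gain = 20 log₁₀(1.1704) ≈ 1.37 dB
∠H = 0.00° − 20.56° = -20.56°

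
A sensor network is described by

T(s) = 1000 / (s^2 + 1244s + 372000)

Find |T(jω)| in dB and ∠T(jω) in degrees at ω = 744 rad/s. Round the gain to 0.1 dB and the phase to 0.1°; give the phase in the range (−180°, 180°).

Substitute s = j744:
Numerator: 1000 = 1000 + j0
Denominator: (j744)^2 + 1244(j744) + 372000 = -181536 + j925536
|N| = √(1000² + 0²) ≈ 1000, ∠N ≈ 0.00°
|D| = √(181536² + 925536²) ≈ 9.4317e+05, ∠D ≈ 101.10°
|T| = 1000 / 9.4317e+05 ≈ 0.0010603
Gain = 20 log₁₀(0.0010603) ≈ -59.49 dB
∠T = 0.00° − 101.10° = -101.10°

-59.5 dB, -101.1°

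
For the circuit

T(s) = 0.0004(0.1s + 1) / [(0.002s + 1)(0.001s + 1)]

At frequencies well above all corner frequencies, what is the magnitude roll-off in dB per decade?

-20 dB/decade

Each pole contributes −20 dB/decade at high frequency; each zero contributes +20 dB/decade.
Net: 1 zero(s) − 2 pole(s) → -20 dB/decade.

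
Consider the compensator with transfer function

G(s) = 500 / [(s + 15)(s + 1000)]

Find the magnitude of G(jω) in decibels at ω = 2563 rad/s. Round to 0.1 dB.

-83.0 dB

At s = jω = j2563:
pole (s+15): 15 + j2563 → |·| = √(15²+2563²) = √6569194 ≈ 2563, ∠ = arctan(2563/15) ≈ 89.66°
pole (s+1000): 1000 + j2563 → |·| = √(1000²+2563²) = √7568969 ≈ 2751.2, ∠ = arctan(2563/1000) ≈ 68.69°
|G| = 500 / 7.0513e+06 ≈ 7.0909e-05
Gain = 20 log₁₀(7.0909e-05) ≈ -82.99 dB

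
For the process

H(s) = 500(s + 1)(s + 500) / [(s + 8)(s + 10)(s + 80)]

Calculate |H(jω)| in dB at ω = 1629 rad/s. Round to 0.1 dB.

At s = jω = j1629:
zero (s+1): 1 + j1629 → |·| = √(1²+1629²) = √2653642 ≈ 1629, ∠ = arctan(1629/1) ≈ 89.96°
zero (s+500): 500 + j1629 → |·| = √(500²+1629²) = √2903641 ≈ 1704, ∠ = arctan(1629/500) ≈ 72.94°
pole (s+8): 8 + j1629 → |·| = √(8²+1629²) = √2653705 ≈ 1629, ∠ = arctan(1629/8) ≈ 89.72°
pole (s+10): 10 + j1629 → |·| = √(10²+1629²) = √2653741 ≈ 1629, ∠ = arctan(1629/10) ≈ 89.65°
pole (s+80): 80 + j1629 → |·| = √(80²+1629²) = √2660041 ≈ 1631, ∠ = arctan(1629/80) ≈ 87.19°
|H| = 500 · 2.7758e+06 / 4.3281e+09 ≈ 0.32067
Gain = 20 log₁₀(0.32067) ≈ -9.88 dB

-9.9 dB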